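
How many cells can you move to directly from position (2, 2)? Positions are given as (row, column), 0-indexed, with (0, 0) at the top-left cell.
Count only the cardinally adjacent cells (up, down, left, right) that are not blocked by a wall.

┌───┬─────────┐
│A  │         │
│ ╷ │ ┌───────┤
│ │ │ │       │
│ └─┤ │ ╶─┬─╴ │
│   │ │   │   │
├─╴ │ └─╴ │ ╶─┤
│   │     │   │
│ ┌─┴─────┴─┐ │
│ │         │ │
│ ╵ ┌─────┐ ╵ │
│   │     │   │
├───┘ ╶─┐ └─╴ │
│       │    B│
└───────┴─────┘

Checking passable neighbors of (2, 2):
Neighbors: (1, 2), (3, 2)
Count: 2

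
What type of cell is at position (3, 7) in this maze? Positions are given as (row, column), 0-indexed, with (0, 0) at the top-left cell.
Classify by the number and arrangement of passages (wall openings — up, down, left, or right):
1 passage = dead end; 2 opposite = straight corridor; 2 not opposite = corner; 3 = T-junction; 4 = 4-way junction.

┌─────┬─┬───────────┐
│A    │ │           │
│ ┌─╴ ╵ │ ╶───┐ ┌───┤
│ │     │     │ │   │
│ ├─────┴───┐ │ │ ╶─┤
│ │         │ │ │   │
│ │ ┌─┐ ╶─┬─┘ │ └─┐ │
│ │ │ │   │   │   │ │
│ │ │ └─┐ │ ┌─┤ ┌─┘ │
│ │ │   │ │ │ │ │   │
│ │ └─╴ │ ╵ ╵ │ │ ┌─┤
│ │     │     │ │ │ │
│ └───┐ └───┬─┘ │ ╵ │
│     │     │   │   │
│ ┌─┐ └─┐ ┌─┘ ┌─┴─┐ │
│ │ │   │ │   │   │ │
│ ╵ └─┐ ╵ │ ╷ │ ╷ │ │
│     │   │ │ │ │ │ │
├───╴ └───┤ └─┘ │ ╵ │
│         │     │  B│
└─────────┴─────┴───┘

Checking cell at (3, 7):
Number of passages: 3
Cell type: T-junction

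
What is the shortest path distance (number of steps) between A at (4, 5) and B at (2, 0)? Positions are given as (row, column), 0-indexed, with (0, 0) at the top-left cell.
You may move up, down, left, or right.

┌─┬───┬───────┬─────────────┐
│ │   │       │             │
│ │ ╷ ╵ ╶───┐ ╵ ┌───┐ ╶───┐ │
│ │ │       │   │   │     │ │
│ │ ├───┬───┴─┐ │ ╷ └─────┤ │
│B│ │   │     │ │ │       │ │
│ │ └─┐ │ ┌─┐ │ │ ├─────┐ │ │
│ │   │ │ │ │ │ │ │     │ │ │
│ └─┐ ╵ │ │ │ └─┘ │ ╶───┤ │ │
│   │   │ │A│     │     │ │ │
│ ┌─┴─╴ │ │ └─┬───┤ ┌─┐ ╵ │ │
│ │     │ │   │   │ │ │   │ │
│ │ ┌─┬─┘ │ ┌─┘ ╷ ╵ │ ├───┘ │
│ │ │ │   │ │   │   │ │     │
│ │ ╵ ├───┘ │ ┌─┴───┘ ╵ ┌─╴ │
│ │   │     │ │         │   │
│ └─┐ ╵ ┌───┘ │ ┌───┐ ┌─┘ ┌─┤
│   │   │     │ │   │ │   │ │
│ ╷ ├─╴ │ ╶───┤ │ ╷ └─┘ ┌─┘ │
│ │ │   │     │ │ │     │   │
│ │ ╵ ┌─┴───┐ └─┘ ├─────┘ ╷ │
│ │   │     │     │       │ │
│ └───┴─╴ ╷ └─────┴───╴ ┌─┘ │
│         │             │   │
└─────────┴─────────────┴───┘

Finding path from (4, 5) to (2, 0):
Path: (4,5) → (5,5) → (6,5) → (7,5) → (7,4) → (7,3) → (8,3) → (9,3) → (9,2) → (10,2) → (10,1) → (9,1) → (8,1) → (8,0) → (7,0) → (6,0) → (5,0) → (4,0) → (3,0) → (2,0)
Distance: 19 steps

Solution:

┌─┬───┬───────┬─────────────┐
│ │   │       │             │
│ │ ╷ ╵ ╶───┐ ╵ ┌───┐ ╶───┐ │
│ │ │       │   │   │     │ │
│ │ ├───┬───┴─┐ │ ╷ └─────┤ │
│B│ │   │     │ │ │       │ │
│ │ └─┐ │ ┌─┐ │ │ ├─────┐ │ │
│↑│   │ │ │ │ │ │ │     │ │ │
│ └─┐ ╵ │ │ │ └─┘ │ ╶───┤ │ │
│↑  │   │ │A│     │     │ │ │
│ ┌─┴─╴ │ │ └─┬───┤ ┌─┐ ╵ │ │
│↑│     │ │↓  │   │ │ │   │ │
│ │ ┌─┬─┘ │ ┌─┘ ╷ ╵ │ ├───┘ │
│↑│ │ │   │↓│   │   │ │     │
│ │ ╵ ├───┘ │ ┌─┴───┘ ╵ ┌─╴ │
│↑│   │↓ ← ↲│ │         │   │
│ └─┐ ╵ ┌───┘ │ ┌───┐ ┌─┘ ┌─┤
│↑ ↰│  ↓│     │ │   │ │   │ │
│ ╷ ├─╴ │ ╶───┤ │ ╷ └─┘ ┌─┘ │
│ │↑│↓ ↲│     │ │ │     │   │
│ │ ╵ ┌─┴───┐ └─┘ ├─────┘ ╷ │
│ │↑ ↲│     │     │       │ │
│ └───┴─╴ ╷ └─────┴───╴ ┌─┘ │
│         │             │   │
└─────────┴─────────────┴───┘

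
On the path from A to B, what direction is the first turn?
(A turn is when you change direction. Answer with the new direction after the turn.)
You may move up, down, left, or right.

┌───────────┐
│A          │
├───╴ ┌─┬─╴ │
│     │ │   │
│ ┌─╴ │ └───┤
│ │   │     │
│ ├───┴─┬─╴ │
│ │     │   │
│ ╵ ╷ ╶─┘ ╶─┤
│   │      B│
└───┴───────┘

Directions: right, right, down, left, left, down, down, down, right, up, right, down, right, right, right
First turn direction: down

Solution:

┌───────────┐
│A → ↓      │
├───╴ ┌─┬─╴ │
│↓ ← ↲│ │   │
│ ┌─╴ │ └───┤
│↓│   │     │
│ ├───┴─┬─╴ │
│↓│↱ ↓  │   │
│ ╵ ╷ ╶─┘ ╶─┤
│↳ ↑│↳ → → B│
└───┴───────┘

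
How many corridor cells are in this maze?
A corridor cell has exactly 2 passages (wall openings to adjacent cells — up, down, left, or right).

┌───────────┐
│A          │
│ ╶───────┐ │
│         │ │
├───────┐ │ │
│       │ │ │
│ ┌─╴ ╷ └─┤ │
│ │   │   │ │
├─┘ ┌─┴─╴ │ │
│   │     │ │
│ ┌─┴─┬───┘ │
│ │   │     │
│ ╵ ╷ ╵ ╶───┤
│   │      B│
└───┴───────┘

Counting cells with exactly 2 passages:
Total corridor cells: 36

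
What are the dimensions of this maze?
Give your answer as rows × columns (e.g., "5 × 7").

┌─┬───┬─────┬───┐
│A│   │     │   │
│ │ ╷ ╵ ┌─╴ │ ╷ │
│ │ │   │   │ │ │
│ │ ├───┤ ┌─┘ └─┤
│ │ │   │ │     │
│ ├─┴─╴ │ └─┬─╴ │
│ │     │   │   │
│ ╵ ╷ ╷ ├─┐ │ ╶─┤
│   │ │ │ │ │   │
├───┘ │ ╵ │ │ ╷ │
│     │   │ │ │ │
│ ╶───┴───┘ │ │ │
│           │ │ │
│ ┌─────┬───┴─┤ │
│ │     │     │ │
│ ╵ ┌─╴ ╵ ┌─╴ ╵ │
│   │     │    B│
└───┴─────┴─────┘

Counting the maze dimensions:
Rows (vertical): 9
Columns (horizontal): 8
Dimensions: 9 × 8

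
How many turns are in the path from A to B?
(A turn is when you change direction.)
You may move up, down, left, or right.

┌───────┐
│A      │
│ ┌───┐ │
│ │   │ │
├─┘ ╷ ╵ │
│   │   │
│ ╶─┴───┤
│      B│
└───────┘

Directions: right, right, right, down, down, left, up, left, down, left, down, right, right, right
Number of turns: 8

Solution:

┌───────┐
│A → → ↓│
│ ┌───┐ │
│ │↓ ↰│↓│
├─┘ ╷ ╵ │
│↓ ↲│↑ ↲│
│ ╶─┴───┤
│↳ → → B│
└───────┘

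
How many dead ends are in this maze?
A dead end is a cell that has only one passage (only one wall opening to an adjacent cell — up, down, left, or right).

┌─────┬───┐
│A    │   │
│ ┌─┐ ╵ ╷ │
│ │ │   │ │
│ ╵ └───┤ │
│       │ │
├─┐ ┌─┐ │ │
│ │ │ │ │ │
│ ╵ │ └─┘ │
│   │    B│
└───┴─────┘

Checking each cell for number of passages:

Dead ends found at positions:
  (1, 1)
  (3, 0)
  (3, 2)
  (3, 3)
Total dead ends: 4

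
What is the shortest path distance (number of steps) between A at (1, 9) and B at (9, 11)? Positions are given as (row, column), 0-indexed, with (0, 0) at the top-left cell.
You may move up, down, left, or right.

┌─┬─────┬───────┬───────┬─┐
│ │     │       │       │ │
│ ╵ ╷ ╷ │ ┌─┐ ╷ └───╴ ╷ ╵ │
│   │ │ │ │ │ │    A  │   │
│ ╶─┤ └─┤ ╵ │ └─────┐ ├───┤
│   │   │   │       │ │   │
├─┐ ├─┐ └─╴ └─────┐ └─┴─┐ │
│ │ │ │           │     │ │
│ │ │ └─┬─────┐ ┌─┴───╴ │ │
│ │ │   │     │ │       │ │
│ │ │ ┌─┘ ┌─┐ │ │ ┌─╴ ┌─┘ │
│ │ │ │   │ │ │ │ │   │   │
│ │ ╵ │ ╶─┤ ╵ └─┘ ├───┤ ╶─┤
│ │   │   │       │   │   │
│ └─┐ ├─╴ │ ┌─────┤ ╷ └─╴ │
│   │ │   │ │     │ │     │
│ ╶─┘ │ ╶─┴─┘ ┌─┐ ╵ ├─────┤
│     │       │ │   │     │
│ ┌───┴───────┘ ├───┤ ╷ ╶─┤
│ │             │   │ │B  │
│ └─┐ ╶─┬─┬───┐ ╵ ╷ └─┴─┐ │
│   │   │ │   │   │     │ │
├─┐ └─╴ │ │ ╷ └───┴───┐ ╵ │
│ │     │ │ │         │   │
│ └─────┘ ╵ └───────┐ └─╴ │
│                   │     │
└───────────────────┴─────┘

Finding path from (1, 9) to (9, 11):
Path: (1,9) → (1,8) → (1,7) → (0,7) → (0,6) → (0,5) → (0,4) → (1,4) → (2,4) → (2,5) → (3,5) → (3,4) → (3,3) → (2,3) → (2,2) → (1,2) → (0,2) → (0,1) → (1,1) → (1,0) → (2,0) → (2,1) → (3,1) → (4,1) → (5,1) → (6,1) → (6,2) → (7,2) → (8,2) → (8,1) → (8,0) → (9,0) → (10,0) → (10,1) → (11,1) → (11,2) → (11,3) → (10,3) → (10,2) → (9,2) → (9,3) → (9,4) → (9,5) → (9,6) → (9,7) → (10,7) → (10,8) → (9,8) → (9,9) → (10,9) → (10,10) → (10,11) → (11,11) → (11,12) → (10,12) → (9,12) → (9,11)
Distance: 56 steps

Solution:

┌─┬─────┬───────┬───────┬─┐
│ │↓ ↰  │↓ ← ← ↰│       │ │
│ ╵ ╷ ╷ │ ┌─┐ ╷ └───╴ ╷ ╵ │
│↓ ↲│↑│ │↓│ │ │↑ ← A  │   │
│ ╶─┤ └─┤ ╵ │ └─────┐ ├───┤
│↳ ↓│↑ ↰│↳ ↓│       │ │   │
├─┐ ├─┐ └─╴ └─────┐ └─┴─┐ │
│ │↓│ │↑ ← ↲      │     │ │
│ │ │ └─┬─────┐ ┌─┴───╴ │ │
│ │↓│   │     │ │       │ │
│ │ │ ┌─┘ ┌─┐ │ │ ┌─╴ ┌─┘ │
│ │↓│ │   │ │ │ │ │   │   │
│ │ ╵ │ ╶─┤ ╵ └─┘ ├───┤ ╶─┤
│ │↳ ↓│   │       │   │   │
│ └─┐ ├─╴ │ ┌─────┤ ╷ └─╴ │
│   │↓│   │ │     │ │     │
│ ╶─┘ │ ╶─┴─┘ ┌─┐ ╵ ├─────┤
│↓ ← ↲│       │ │   │     │
│ ┌───┴───────┘ ├───┤ ╷ ╶─┤
│↓│  ↱ → → → → ↓│↱ ↓│ │B ↰│
│ └─┐ ╶─┬─┬───┐ ╵ ╷ └─┴─┐ │
│↳ ↓│↑ ↰│ │   │↳ ↑│↳ → ↓│↑│
├─┐ └─╴ │ │ ╷ └───┴───┐ ╵ │
│ │↳ → ↑│ │ │         │↳ ↑│
│ └─────┘ ╵ └───────┐ └─╴ │
│                   │     │
└───────────────────┴─────┘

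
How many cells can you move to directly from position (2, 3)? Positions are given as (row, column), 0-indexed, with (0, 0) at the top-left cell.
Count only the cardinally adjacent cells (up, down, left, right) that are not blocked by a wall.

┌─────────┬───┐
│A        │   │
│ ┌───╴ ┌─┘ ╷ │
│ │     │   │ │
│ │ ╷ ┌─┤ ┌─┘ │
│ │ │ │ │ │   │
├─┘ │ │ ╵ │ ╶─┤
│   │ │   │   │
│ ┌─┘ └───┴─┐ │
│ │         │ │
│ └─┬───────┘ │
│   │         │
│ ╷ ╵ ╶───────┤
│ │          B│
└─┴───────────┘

Checking passable neighbors of (2, 3):
Neighbors: (3, 3)
Count: 1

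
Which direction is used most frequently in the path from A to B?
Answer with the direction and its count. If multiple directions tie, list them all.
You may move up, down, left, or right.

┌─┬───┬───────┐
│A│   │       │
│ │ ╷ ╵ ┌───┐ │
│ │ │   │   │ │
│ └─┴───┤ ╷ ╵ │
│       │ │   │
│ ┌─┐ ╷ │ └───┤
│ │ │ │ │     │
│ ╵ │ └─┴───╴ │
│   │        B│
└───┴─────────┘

Directions: down, down, right, right, down, down, right, right, right, right
Counts: {'down': 4, 'right': 6}
Most common: right (6 times)

Solution:

┌─┬───┬───────┐
│A│   │       │
│ │ ╷ ╵ ┌───┐ │
│↓│ │   │   │ │
│ └─┴───┤ ╷ ╵ │
│↳ → ↓  │ │   │
│ ┌─┐ ╷ │ └───┤
│ │ │↓│ │     │
│ ╵ │ └─┴───╴ │
│   │↳ → → → B│
└───┴─────────┘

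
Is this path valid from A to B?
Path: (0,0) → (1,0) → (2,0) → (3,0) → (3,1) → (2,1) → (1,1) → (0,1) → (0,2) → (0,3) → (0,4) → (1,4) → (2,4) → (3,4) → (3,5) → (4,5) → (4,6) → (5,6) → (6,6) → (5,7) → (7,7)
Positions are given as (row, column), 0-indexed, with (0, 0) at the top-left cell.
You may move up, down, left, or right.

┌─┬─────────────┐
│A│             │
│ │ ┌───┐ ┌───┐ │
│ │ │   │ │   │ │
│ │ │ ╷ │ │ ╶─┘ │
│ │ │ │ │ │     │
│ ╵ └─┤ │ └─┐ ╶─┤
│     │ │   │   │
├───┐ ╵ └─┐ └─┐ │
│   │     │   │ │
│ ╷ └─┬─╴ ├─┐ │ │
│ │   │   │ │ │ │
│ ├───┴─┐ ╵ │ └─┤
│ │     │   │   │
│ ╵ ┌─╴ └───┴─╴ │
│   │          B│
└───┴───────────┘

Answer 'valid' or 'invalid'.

Checking path validity:
Result: Invalid move at step 19: cannot move from (6, 6) to (5, 7).

invalid

Correct solution:

┌─┬─────────────┐
│A│↱ → → ↓      │
│ │ ┌───┐ ┌───┐ │
│↓│↑│   │↓│   │ │
│ │ │ ╷ │ │ ╶─┘ │
│↓│↑│ │ │↓│     │
│ ╵ └─┤ │ └─┐ ╶─┤
│↳ ↑  │ │↳ ↓│   │
├───┐ ╵ └─┐ └─┐ │
│   │     │↳ ↓│ │
│ ╷ └─┬─╴ ├─┐ │ │
│ │   │   │ │↓│ │
│ ├───┴─┐ ╵ │ └─┤
│ │     │   │↳ ↓│
│ ╵ ┌─╴ └───┴─╴ │
│   │          B│
└───┴───────────┘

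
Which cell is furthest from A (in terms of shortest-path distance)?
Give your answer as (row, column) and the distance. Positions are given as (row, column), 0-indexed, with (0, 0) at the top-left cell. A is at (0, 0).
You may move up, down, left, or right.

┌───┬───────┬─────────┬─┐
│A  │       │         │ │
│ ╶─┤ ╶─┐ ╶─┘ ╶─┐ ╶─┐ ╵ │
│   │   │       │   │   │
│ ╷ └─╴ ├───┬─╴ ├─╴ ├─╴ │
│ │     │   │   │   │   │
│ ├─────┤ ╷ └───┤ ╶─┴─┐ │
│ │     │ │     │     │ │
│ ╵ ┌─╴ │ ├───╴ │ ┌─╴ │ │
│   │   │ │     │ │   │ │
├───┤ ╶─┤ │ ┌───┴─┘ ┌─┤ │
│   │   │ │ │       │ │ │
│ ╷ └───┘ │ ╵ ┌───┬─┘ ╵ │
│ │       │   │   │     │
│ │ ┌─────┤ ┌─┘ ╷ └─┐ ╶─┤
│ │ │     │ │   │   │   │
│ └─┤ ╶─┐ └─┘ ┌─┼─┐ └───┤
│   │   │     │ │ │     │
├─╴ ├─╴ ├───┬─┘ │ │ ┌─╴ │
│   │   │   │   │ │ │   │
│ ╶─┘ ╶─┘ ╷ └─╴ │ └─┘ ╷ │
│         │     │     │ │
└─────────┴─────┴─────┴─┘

Computing BFS distances from A to all cells:
Furthest cell: (8, 8)
Distance: 84 steps

Path from A to the furthest cell:

┌───┬───────┬─────────┬─┐
│A  │↱ → ↓  │↱ → ↓    │ │
│ ╶─┤ ╶─┐ ╶─┘ ╶─┐ ╶─┐ ╵ │
│↳ ↓│↑ ↰│↳ → ↑  │↳ ↓│   │
│ ╷ └─╴ ├───┬─╴ ├─╴ ├─╴ │
│ │↳ → ↑│↓ ↰│   │↓ ↲│   │
│ ├─────┤ ╷ └───┤ ╶─┴─┐ │
│ │     │↓│↑ ← ↰│↳ → ↓│ │
│ ╵ ┌─╴ │ ├───╴ │ ┌─╴ │ │
│   │   │↓│↱ → ↑│ │↓ ↲│ │
├───┤ ╶─┤ │ ┌───┴─┘ ┌─┤ │
│↓ ↰│   │↓│↑│↓ ← ← ↲│ │ │
│ ╷ └───┘ │ ╵ ┌───┬─┘ ╵ │
│↓│↑ ← ← ↲│↑ ↲│↱ ↓│     │
│ │ ┌─────┤ ┌─┘ ╷ └─┐ ╶─┤
│↓│ │↱ → ↓│ │↱ ↑│↳ ↓│   │
│ └─┤ ╶─┐ └─┘ ┌─┼─┐ └───┤
│↳ ↓│↑ ↰│↳ → ↑│ │B│↳ → ↓│
├─╴ ├─╴ ├───┬─┘ │ │ ┌─╴ │
│↓ ↲│↱ ↑│   │   │↑│ │↓ ↲│
│ ╶─┘ ╶─┘ ╷ └─╴ │ └─┘ ╷ │
│↳ → ↑    │     │↑ ← ↲│ │
└─────────┴─────┴─────┴─┘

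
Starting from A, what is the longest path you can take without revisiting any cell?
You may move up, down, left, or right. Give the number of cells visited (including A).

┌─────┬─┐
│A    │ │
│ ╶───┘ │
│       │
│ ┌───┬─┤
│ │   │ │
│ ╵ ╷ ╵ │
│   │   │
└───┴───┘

Finding longest simple path using DFS:
Start: (0, 0)
Longest path visits 10 cells
Path: A → down → down → down → right → up → right → down → right → up

Solution:

┌─────┬─┐
│A    │ │
│ ╶───┘ │
│↓      │
│ ┌───┬─┤
│↓│↱ ↓│B│
│ ╵ ╷ ╵ │
│↳ ↑│↳ ↑│
└───┴───┘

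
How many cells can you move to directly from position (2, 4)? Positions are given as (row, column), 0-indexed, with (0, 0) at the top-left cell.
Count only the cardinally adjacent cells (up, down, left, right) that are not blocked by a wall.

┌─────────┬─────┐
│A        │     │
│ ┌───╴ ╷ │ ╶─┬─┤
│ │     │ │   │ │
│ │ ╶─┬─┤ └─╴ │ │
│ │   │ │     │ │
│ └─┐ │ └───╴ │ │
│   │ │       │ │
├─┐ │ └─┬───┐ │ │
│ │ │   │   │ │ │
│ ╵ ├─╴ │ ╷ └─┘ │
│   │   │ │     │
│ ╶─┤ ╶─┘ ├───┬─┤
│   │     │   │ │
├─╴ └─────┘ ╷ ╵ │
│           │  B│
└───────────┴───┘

Checking passable neighbors of (2, 4):
Neighbors: (1, 4), (2, 5)
Count: 2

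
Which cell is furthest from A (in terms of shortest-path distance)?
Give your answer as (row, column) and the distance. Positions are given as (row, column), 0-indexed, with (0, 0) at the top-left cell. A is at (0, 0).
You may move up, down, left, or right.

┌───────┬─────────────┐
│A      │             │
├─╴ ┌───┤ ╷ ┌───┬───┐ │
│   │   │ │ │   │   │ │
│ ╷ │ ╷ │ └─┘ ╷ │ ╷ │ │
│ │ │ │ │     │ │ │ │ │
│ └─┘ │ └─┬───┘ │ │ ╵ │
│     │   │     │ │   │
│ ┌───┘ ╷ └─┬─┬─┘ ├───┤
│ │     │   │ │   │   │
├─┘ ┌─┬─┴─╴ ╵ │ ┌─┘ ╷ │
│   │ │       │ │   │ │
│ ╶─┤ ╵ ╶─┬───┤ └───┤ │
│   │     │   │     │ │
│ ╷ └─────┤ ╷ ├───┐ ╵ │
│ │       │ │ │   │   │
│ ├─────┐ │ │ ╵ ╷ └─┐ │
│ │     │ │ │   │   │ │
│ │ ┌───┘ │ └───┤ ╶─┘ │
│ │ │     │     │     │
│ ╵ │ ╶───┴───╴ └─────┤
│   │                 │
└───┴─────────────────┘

Computing BFS distances from A to all cells:
Furthest cell: (3, 5)
Distance: 84 steps

Path from A to the furthest cell:

┌───────┬─────────────┐
│A ↓    │↓ ← ← ← ← ← ↰│
├─╴ ┌───┤ ╷ ┌───┬───┐ │
│↓ ↲│↱ ↓│↓│ │↱ ↓│↱ ↓│↑│
│ ╷ │ ╷ │ └─┘ ╷ │ ╷ │ │
│↓│ │↑│↓│↳ → ↑│↓│↑│↓│↑│
│ └─┘ │ └─┬───┘ │ │ ╵ │
│↳ → ↑│↓  │B ← ↲│↑│↳ ↑│
│ ┌───┘ ╷ └─┬─┬─┘ ├───┤
│ │↓ ← ↲│   │ │↱ ↑│   │
├─┘ ┌─┬─┴─╴ ╵ │ ┌─┘ ╷ │
│↓ ↲│ │       │↑│   │ │
│ ╶─┤ ╵ ╶─┬───┤ └───┤ │
│↳ ↓│     │↱ ↓│↑ ← ↰│ │
│ ╷ └─────┤ ╷ ├───┐ ╵ │
│ │↳ → → ↓│↑│↓│↱ ↓│↑ ↰│
│ ├─────┐ │ │ ╵ ╷ └─┐ │
│ │     │↓│↑│↳ ↑│↓  │↑│
│ │ ┌───┘ │ └───┤ ╶─┘ │
│ │ │↓ ← ↲│↑ ← ↰│↳ → ↑│
│ ╵ │ ╶───┴───╴ └─────┤
│   │↳ → → → → ↑      │
└───┴─────────────────┘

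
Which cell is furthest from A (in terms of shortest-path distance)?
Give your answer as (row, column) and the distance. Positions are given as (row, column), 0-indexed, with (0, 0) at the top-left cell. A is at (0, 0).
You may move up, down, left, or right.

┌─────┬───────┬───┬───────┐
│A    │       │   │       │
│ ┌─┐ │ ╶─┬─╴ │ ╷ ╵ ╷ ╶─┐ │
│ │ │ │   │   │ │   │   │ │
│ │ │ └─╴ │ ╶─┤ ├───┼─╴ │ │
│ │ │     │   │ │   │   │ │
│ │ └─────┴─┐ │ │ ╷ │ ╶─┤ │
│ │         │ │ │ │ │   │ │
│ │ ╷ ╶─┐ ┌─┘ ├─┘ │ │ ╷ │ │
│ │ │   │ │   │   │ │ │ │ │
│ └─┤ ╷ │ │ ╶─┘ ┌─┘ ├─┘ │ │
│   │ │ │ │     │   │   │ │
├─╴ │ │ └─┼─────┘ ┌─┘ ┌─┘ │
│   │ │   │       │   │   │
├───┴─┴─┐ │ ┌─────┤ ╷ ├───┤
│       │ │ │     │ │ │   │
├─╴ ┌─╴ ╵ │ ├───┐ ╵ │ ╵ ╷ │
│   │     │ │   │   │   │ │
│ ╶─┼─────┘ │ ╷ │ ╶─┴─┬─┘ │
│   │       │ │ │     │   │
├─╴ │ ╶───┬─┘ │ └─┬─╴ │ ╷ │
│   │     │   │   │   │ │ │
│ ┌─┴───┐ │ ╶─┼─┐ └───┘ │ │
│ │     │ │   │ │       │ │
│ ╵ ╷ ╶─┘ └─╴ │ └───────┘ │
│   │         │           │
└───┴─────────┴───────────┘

Computing BFS distances from A to all cells:
Furthest cell: (6, 11)
Distance: 91 steps

Path from A to the furthest cell:

┌─────┬───────┬───┬───────┐
│A → ↓│↱ → → ↓│   │  ↱ → ↓│
│ ┌─┐ │ ╶─┬─╴ │ ╷ ╵ ╷ ╶─┐ │
│ │ │↓│↑ ↰│↓ ↲│ │   │↑ ↰│↓│
│ │ │ └─╴ │ ╶─┤ ├───┼─╴ │ │
│ │ │↳ → ↑│↳ ↓│ │↱ ↓│↱ ↑│↓│
│ │ └─────┴─┐ │ │ ╷ │ ╶─┤ │
│ │         │↓│ │↑│↓│↑ ↰│↓│
│ │ ╷ ╶─┐ ┌─┘ ├─┘ │ │ ╷ │ │
│ │ │   │ │↓ ↲│↱ ↑│↓│ │↑│↓│
│ └─┤ ╷ │ │ ╶─┘ ┌─┘ ├─┘ │ │
│   │ │ │ │↳ → ↑│↓ ↲│↱ ↑│↓│
├─╴ │ │ └─┼─────┘ ┌─┘ ┌─┘ │
│   │ │   │↓ ← ← ↲│  ↑│B ↲│
├───┴─┴─┐ │ ┌─────┤ ╷ ├───┤
│       │ │↓│     │ │↑│↓ ↰│
├─╴ ┌─╴ ╵ │ ├───┐ ╵ │ ╵ ╷ │
│   │     │↓│↱ ↓│   │↑ ↲│↑│
│ ╶─┼─────┘ │ ╷ │ ╶─┴─┬─┘ │
│   │↓ ← ← ↲│↑│↓│     │↱ ↑│
├─╴ │ ╶───┬─┘ │ └─┬─╴ │ ╷ │
│   │↳ → ↓│↱ ↑│↳ ↓│   │↑│ │
│ ┌─┴───┐ │ ╶─┼─┐ └───┘ │ │
│ │     │↓│↑ ↰│ │↳ → → ↑│ │
│ ╵ ╷ ╶─┘ └─╴ │ └───────┘ │
│   │    ↳ → ↑│           │
└───┴─────────┴───────────┘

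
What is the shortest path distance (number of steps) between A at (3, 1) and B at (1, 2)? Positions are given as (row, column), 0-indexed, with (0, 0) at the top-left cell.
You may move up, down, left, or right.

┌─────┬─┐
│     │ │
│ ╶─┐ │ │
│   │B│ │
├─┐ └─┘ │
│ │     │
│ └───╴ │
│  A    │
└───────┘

Finding path from (3, 1) to (1, 2):
Path: (3,1) → (3,2) → (3,3) → (2,3) → (2,2) → (2,1) → (1,1) → (1,0) → (0,0) → (0,1) → (0,2) → (1,2)
Distance: 11 steps

Solution:

┌─────┬─┐
│↱ → ↓│ │
│ ╶─┐ │ │
│↑ ↰│B│ │
├─┐ └─┘ │
│ │↑ ← ↰│
│ └───╴ │
│  A → ↑│
└───────┘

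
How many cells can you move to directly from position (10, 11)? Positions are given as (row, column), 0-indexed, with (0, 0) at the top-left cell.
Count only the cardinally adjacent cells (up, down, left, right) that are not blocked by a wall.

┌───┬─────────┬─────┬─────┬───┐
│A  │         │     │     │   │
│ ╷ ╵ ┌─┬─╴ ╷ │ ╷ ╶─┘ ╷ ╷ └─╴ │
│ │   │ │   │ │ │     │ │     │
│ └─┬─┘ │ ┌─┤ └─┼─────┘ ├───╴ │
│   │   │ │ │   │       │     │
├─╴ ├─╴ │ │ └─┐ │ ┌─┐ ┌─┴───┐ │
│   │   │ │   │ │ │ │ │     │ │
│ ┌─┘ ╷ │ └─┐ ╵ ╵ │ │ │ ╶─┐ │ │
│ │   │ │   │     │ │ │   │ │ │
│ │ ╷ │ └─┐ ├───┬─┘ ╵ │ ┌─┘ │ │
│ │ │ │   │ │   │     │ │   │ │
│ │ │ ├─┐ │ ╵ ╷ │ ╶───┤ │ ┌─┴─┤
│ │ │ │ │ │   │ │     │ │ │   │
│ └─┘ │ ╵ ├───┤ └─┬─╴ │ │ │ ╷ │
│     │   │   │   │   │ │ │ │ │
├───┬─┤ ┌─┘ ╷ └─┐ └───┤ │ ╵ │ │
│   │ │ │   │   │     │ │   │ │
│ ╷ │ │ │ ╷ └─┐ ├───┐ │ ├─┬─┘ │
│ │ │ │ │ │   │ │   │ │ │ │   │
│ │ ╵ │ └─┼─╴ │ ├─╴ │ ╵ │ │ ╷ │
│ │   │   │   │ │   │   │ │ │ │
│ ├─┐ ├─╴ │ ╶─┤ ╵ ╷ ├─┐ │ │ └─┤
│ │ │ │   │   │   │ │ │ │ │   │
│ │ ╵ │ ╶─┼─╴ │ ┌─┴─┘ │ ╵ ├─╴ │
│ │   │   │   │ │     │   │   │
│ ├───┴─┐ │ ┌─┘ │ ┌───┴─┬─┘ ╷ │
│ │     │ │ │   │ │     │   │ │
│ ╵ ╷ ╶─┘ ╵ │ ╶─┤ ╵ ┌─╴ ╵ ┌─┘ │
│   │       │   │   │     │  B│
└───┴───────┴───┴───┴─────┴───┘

Checking passable neighbors of (10, 11):
Neighbors: (9, 11), (11, 11), (10, 10)
Count: 3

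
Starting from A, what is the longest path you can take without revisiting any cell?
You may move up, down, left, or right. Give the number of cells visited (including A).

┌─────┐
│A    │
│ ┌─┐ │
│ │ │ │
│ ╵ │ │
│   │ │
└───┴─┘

Finding longest simple path using DFS:
Start: (0, 0)
Longest path visits 5 cells
Path: A → down → down → right → up

Solution:

┌─────┐
│A    │
│ ┌─┐ │
│↓│B│ │
│ ╵ │ │
│↳ ↑│ │
└───┴─┘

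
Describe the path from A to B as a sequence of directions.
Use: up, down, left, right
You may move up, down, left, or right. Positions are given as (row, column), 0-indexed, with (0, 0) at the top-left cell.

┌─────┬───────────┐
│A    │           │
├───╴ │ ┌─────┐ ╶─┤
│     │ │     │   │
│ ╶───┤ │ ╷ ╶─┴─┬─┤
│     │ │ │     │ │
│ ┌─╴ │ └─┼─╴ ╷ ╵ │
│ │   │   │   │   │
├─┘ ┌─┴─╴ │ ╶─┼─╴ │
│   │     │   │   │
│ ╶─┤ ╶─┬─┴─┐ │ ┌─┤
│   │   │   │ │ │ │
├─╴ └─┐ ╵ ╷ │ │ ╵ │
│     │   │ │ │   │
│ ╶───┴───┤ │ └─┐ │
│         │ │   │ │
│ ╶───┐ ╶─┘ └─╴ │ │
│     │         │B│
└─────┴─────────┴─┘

Finding the path and converting it to directions:
Path through cells: (0,0) → (0,1) → (0,2) → (1,2) → (1,1) → (1,0) → (2,0) → (2,1) → (2,2) → (3,2) → (3,1) → (4,1) → (4,0) → (5,0) → (5,1) → (6,1) → (6,0) → (7,0) → (7,1) → (7,2) → (7,3) → (8,3) → (8,4) → (8,5) → (8,6) → (8,7) → (7,7) → (7,6) → (6,6) → (5,6) → (4,6) → (4,5) → (3,5) → (3,6) → (2,6) → (2,7) → (3,7) → (3,8) → (4,8) → (4,7) → (5,7) → (6,7) → (6,8) → (7,8) → (8,8)
Directions: right, right, down, left, left, down, right, right, down, left, down, left, down, right, down, left, down, right, right, right, down, right, right, right, right, up, left, up, up, up, left, up, right, up, right, down, right, down, left, down, down, right, down, down

Solution:

┌─────┬───────────┐
│A → ↓│           │
├───╴ │ ┌─────┐ ╶─┤
│↓ ← ↲│ │     │   │
│ ╶───┤ │ ╷ ╶─┴─┬─┤
│↳ → ↓│ │ │  ↱ ↓│ │
│ ┌─╴ │ └─┼─╴ ╷ ╵ │
│ │↓ ↲│   │↱ ↑│↳ ↓│
├─┘ ┌─┴─╴ │ ╶─┼─╴ │
│↓ ↲│     │↑ ↰│↓ ↲│
│ ╶─┤ ╶─┬─┴─┐ │ ┌─┤
│↳ ↓│   │   │↑│↓│ │
├─╴ └─┐ ╵ ╷ │ │ ╵ │
│↓ ↲  │   │ │↑│↳ ↓│
│ ╶───┴───┤ │ └─┐ │
│↳ → → ↓  │ │↑ ↰│↓│
│ ╶───┐ ╶─┘ └─╴ │ │
│     │↳ → → → ↑│B│
└─────┴─────────┴─┘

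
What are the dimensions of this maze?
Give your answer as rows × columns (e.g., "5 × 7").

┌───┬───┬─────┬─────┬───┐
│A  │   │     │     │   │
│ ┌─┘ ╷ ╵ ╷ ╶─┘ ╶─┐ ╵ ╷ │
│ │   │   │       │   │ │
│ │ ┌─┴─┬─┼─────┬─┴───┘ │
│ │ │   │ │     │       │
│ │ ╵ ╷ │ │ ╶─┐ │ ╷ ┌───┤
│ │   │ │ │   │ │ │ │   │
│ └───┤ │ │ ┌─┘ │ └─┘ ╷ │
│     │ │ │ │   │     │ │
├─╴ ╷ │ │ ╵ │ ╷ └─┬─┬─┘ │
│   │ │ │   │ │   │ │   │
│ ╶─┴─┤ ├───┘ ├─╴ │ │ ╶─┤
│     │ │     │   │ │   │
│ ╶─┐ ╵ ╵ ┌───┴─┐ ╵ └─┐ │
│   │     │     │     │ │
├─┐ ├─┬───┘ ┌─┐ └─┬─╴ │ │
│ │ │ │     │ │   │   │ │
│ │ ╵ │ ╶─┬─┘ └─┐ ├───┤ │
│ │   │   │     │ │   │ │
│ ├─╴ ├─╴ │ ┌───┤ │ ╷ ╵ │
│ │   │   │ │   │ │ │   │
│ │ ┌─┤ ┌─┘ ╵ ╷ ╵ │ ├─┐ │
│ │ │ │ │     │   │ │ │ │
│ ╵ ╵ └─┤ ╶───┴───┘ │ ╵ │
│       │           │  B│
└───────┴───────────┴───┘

Counting the maze dimensions:
Rows (vertical): 13
Columns (horizontal): 12
Dimensions: 13 × 12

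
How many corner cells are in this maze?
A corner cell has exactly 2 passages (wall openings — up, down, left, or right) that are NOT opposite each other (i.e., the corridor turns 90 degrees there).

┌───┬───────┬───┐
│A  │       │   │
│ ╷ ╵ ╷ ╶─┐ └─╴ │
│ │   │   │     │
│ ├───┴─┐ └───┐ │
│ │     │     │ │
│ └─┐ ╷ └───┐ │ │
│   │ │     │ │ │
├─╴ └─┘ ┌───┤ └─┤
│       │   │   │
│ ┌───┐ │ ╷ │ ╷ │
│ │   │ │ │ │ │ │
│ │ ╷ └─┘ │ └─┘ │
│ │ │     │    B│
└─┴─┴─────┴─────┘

Counting corner cells (2 non-opposite passages):
Total corners: 25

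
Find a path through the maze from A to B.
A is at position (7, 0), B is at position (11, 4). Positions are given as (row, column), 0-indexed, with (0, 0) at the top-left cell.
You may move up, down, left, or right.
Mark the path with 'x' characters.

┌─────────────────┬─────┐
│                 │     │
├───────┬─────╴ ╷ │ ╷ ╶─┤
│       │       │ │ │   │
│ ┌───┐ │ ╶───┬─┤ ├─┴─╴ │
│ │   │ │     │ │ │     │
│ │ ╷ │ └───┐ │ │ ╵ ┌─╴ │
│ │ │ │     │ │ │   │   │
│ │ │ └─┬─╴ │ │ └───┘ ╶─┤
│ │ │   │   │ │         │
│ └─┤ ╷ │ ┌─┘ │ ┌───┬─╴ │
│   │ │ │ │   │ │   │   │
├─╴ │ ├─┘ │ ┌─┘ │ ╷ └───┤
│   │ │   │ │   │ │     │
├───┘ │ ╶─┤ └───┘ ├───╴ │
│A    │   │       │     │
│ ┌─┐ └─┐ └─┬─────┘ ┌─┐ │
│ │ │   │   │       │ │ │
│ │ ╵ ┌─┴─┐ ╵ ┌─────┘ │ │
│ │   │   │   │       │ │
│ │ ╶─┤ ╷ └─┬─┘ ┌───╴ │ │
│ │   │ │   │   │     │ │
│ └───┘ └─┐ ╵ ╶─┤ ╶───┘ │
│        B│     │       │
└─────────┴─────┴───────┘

Finding the shortest path from (7, 0) to (11, 4):
Path length: 8 steps
Directions: down → down → down → down → right → right → right → right

Solution:

┌─────────────────┬─────┐
│                 │     │
├───────┬─────╴ ╷ │ ╷ ╶─┤
│       │       │ │ │   │
│ ┌───┐ │ ╶───┬─┤ ├─┴─╴ │
│ │   │ │     │ │ │     │
│ │ ╷ │ └───┐ │ │ ╵ ┌─╴ │
│ │ │ │     │ │ │   │   │
│ │ │ └─┬─╴ │ │ └───┘ ╶─┤
│ │ │   │   │ │         │
│ └─┤ ╷ │ ┌─┘ │ ┌───┬─╴ │
│   │ │ │ │   │ │   │   │
├─╴ │ ├─┘ │ ┌─┘ │ ╷ └───┤
│   │ │   │ │   │ │     │
├───┘ │ ╶─┤ └───┘ ├───╴ │
│A    │   │       │     │
│ ┌─┐ └─┐ └─┬─────┘ ┌─┐ │
│x│ │   │   │       │ │ │
│ │ ╵ ┌─┴─┐ ╵ ┌─────┘ │ │
│x│   │   │   │       │ │
│ │ ╶─┤ ╷ └─┬─┘ ┌───╴ │ │
│x│   │ │   │   │     │ │
│ └───┘ └─┐ ╵ ╶─┤ ╶───┘ │
│x x x x B│     │       │
└─────────┴─────┴───────┘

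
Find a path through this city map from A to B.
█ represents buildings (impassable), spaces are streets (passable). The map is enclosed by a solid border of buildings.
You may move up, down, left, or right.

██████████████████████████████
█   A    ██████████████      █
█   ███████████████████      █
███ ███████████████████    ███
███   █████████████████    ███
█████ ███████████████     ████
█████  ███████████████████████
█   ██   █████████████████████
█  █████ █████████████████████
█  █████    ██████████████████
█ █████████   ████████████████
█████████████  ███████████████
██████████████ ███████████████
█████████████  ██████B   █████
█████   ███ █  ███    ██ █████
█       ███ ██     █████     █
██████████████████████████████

Finding the shortest path from A to B:
Movement: cardinal only
Path length: 35 steps
Directions: left → down → down → down → right → right → down → down → right → down → right → right → down → down → right → right → right → down → right → right → down → right → down → down → down → down → right → right → right → right → up → right → right → right → up

Solution:

██████████████████████████████
█  ↓A    ██████████████      █
█  ↓███████████████████      █
███↓███████████████████    ███
███↳→↓█████████████████    ███
█████↓███████████████     ████
█████↳↓███████████████████████
█   ██↳→↓█████████████████████
█  █████↓█████████████████████
█  █████↳→→↓██████████████████
█ █████████↳→↓████████████████
█████████████↳↓███████████████
██████████████↓███████████████
█████████████ ↓██████B   █████
█████   ███ █ ↓███↱→→↑██ █████
█       ███ ██↳→→→↑█████     █
██████████████████████████████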